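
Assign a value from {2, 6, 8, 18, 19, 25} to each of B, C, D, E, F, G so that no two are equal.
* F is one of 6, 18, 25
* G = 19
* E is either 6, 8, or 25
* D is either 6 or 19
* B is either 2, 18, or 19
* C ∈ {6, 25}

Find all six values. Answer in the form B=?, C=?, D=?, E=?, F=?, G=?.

G's domain is down to {19}, so G = 19. Remove 19 from B, D.
D must be 6 (only option left). Strike 6 from C, E, F.
C has just one choice, so C = 25. Remove 25 from E, F.
E must be 8 (only option left).
F has just one choice, so F = 18. Strike 18 from B.
B's domain is down to {2}, so B = 2.

B=2, C=25, D=6, E=8, F=18, G=19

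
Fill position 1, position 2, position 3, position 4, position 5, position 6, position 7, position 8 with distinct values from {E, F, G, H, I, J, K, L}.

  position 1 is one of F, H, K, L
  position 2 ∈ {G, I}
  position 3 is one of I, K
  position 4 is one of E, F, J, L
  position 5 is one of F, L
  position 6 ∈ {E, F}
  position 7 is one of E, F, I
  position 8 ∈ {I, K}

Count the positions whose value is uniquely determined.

The 8 variables draw from only 8 values {E, F, G, H, I, J, K, L}, so each is used; only position 2 can be G, hence position 2 = G.
Among the 7 still-open variables, H fits only position 1 (and all 7 values in {E, F, H, I, J, K, L} must be used), so position 1 = H.
The 6 still-open variables together cover exactly {E, F, I, J, K, L} — 6 values for 6 variables — and J appears only in position 4's list, so position 4 = J.
Among the 5 still-open variables, L fits only position 5 (and all 5 values in {E, F, I, K, L} must be used), so position 5 = L.
position 3 and position 8 between them cover only {I, K} — a naked pair. Remove those values from position 7.
Determined: position 1=H, position 2=G, position 4=J, position 5=L. The other positions each still have more than one consistent value. That makes 4.

4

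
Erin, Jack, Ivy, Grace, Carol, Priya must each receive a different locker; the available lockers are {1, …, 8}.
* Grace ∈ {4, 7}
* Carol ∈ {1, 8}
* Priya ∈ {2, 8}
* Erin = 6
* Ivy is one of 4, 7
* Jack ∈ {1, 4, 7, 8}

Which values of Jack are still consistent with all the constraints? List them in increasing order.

1, 8

Erin has just one choice, so Erin = 6.
Among the 5 still-open variables, 2 fits only Priya (and all 5 values in {1, 2, 4, 7, 8} must be used), so Priya = 2.
Ivy and Grace between them cover only {4, 7} — a naked pair. Remove those values from Jack.
No further eliminations apply; Jack can still be any of 1, 8.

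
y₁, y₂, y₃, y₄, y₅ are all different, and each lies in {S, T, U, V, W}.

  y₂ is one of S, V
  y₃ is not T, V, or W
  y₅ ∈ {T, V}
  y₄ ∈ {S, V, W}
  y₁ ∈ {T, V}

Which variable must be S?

y₂

The 5 variables together cover exactly {S, T, U, V, W} — 5 values for 5 variables — and U appears only in y₃'s list, so y₃ = U.
The 4 still-open variables together cover exactly {S, T, V, W} — 4 values for 4 variables — and W appears only in y₄'s list, so y₄ = W.
Among the 3 still-open variables, S fits only y₂ (and all 3 values in {S, T, V} must be used), so y₂ = S.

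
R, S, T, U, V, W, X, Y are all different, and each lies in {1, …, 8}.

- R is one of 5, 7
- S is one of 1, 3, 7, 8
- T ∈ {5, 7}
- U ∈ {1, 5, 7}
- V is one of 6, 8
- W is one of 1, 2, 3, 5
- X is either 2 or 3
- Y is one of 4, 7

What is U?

Among the 8 variables, 4 fits only Y (and all 8 values in {1, 2, 3, 4, 5, 6, 7, 8} must be used), so Y = 4.
Among the 7 still-open variables, 6 fits only V (and all 7 values in {1, 2, 3, 5, 6, 7, 8} must be used), so V = 6.
The 6 still-open variables draw from only 6 values {1, 2, 3, 5, 7, 8}, so each is used; only S can be 8, hence S = 8.
R and T share exactly the 2 values {5, 7}; by pigeonhole those values go to them, so strike 5, 7 from U, W.
So U = 1.

1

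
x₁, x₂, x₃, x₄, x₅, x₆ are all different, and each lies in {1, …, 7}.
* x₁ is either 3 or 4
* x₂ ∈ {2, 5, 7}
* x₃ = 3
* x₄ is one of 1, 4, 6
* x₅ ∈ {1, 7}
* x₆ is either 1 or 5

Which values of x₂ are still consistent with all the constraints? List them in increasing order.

x₃'s domain is down to {3}, so x₃ = 3. Eliminate 3 elsewhere: x₁.
x₁'s domain is down to {4}, so x₁ = 4. Remove 4 from x₄.
No further eliminations apply; x₂ can still be any of 2, 5, 7.

2, 5, 7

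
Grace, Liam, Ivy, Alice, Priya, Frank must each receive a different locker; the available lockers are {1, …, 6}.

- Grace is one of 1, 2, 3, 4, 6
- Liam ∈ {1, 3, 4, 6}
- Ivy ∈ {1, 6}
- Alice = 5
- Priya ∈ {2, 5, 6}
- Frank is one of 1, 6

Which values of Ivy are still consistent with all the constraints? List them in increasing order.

Alice's domain is down to {5}, so Alice = 5. Strike 5 from Priya.
The 2 variables Ivy and Frank are confined to {1, 6}, which locks those values in; drop them from Grace, Liam, Priya.
Priya has just one choice, so Priya = 2. Eliminate 2 elsewhere: Grace.
No further eliminations apply; Ivy can still be any of 1, 6.

1, 6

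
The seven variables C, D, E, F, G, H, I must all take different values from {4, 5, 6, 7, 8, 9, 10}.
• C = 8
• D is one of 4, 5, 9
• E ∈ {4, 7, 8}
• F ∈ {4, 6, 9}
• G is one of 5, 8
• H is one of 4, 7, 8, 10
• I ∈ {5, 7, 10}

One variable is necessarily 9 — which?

C's domain is down to {8}, so C = 8. Strike 8 from E, G, H.
G must be 5 (only option left). Eliminate 5 elsewhere: D, I.
The 5 still-open variables draw from only 5 values {4, 6, 7, 9, 10}, so each is used; only F can be 6, hence F = 6.
Among the 4 still-open variables, 9 fits only D (and all 4 values in {4, 7, 9, 10} must be used), so D = 9.

D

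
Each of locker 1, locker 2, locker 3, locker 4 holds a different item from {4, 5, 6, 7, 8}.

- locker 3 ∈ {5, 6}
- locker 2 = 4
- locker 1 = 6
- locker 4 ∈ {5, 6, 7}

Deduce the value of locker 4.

7

locker 1 has just one choice, so locker 1 = 6. So locker 3, locker 4 can't be 6.
locker 2's domain is down to {4}, so locker 2 = 4.
locker 3's domain is down to {5}, so locker 3 = 5. Eliminate 5 elsewhere: locker 4.
So locker 4 = 7.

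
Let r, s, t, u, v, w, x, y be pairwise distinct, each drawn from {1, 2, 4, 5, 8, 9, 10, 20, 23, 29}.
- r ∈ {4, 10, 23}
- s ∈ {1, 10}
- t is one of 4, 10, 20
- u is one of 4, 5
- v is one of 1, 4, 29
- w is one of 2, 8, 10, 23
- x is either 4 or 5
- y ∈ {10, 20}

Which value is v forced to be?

29

u and x between them cover only {4, 5} — a naked pair. Remove those values from r, t, v.
t and y share exactly the 2 values {10, 20}; by pigeonhole those values go to them, so strike 10, 20 from r, s, w.
That leaves r = 23. Strike 23 from w.
s's domain is down to {1}, so s = 1. Remove 1 from v.
So v = 29.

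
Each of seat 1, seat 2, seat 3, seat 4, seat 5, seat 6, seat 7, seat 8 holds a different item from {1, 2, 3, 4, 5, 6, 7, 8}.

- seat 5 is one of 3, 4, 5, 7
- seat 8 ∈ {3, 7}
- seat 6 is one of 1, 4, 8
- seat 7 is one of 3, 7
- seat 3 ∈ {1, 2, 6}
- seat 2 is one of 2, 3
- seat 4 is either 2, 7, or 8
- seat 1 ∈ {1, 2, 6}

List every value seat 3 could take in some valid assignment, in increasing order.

1, 6

The 8 variables together cover exactly {1, 2, 3, 4, 5, 6, 7, 8} — 8 values for 8 variables — and 5 appears only in seat 5's list, so seat 5 = 5.
The 7 still-open variables draw from only 7 values {1, 2, 3, 4, 6, 7, 8}, so each is used; only seat 6 can be 4, hence seat 6 = 4.
The 6 still-open variables together cover exactly {1, 2, 3, 6, 7, 8} — 6 values for 6 variables — and 8 appears only in seat 4's list, so seat 4 = 8.
seat 7 and seat 8 share exactly the 2 values {3, 7}; by pigeonhole those values go to them, so strike 3, 7 from seat 2.
seat 2's domain is down to {2}, so seat 2 = 2. Remove 2 from seat 1, seat 3.
No further eliminations apply; seat 3 can still be any of 1, 6.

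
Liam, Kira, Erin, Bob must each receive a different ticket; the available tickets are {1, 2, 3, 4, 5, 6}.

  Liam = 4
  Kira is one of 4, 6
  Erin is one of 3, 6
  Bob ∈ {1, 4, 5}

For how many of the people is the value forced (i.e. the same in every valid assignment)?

3

Liam must be 4 (only option left). Remove 4 from Kira, Bob.
Kira must be 6 (only option left). Eliminate 6 elsewhere: Erin.
Erin has just one choice, so Erin = 3.
Determined: Liam=4, Kira=6, Erin=3. The other people each still have more than one consistent value. That makes 3.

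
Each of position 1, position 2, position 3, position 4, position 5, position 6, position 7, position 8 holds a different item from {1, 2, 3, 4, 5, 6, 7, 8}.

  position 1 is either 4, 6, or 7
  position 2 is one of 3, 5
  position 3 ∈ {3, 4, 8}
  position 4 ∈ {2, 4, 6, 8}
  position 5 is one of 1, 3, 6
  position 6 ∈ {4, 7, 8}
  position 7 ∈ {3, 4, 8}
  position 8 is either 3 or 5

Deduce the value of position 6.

The 8 variables together cover exactly {1, 2, 3, 4, 5, 6, 7, 8} — 8 values for 8 variables — and 1 appears only in position 5's list, so position 5 = 1.
Among the 7 still-open variables, 2 fits only position 4 (and all 7 values in {2, 3, 4, 5, 6, 7, 8} must be used), so position 4 = 2.
The 6 still-open variables together cover exactly {3, 4, 5, 6, 7, 8} — 6 values for 6 variables — and 6 appears only in position 1's list, so position 1 = 6.
Among the 5 still-open variables, 7 fits only position 6 (and all 5 values in {3, 4, 5, 7, 8} must be used), so position 6 = 7.

7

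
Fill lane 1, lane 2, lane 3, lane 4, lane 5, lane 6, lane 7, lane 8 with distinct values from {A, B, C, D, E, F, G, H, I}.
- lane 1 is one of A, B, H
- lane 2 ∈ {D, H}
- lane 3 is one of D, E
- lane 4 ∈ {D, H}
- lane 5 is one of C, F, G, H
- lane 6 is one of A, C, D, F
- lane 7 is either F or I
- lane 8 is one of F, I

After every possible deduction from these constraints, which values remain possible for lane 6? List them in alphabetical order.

lane 2 and lane 4 share exactly the 2 values {D, H}; by pigeonhole those values go to them, so strike D, H from lane 1, lane 3, lane 5, lane 6.
That leaves lane 3 = E.
lane 7 and lane 8 share exactly the 2 values {F, I}; by pigeonhole those values go to them, so strike F, I from lane 5, lane 6.
No further eliminations apply; lane 6 can still be any of A, C.

A, C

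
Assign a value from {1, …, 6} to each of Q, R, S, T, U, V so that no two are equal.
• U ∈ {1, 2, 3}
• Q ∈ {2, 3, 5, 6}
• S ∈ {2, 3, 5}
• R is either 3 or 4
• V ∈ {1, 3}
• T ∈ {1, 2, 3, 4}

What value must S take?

5

The 6 variables draw from only 6 values {1, 2, 3, 4, 5, 6}, so each is used; only Q can be 6, hence Q = 6.
The 5 still-open variables draw from only 5 values {1, 2, 3, 4, 5}, so each is used; only S can be 5, hence S = 5.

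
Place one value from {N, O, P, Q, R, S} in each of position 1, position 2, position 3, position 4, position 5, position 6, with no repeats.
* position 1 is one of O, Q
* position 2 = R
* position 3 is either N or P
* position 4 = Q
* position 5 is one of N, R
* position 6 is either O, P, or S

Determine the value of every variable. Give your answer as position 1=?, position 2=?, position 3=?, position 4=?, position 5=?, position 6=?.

position 1=O, position 2=R, position 3=P, position 4=Q, position 5=N, position 6=S

position 2 has just one choice, so position 2 = R. Remove R from position 5.
position 4 must be Q (only option left). So position 1 can't be Q.
position 5 must be N (only option left). Remove N from position 3.
position 1's domain is down to {O}, so position 1 = O. Remove O from position 6.
That leaves position 3 = P. Strike P from position 6.
position 6 must be S (only option left).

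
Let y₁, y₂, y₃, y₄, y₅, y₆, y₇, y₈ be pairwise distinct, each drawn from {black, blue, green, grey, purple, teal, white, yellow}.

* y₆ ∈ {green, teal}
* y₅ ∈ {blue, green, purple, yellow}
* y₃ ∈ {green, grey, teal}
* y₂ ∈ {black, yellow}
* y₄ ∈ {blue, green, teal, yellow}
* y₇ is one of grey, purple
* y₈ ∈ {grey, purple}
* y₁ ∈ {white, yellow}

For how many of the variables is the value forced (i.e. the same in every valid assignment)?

The 8 variables together cover exactly {black, blue, green, grey, purple, teal, white, yellow} — 8 values for 8 variables — and black appears only in y₂'s list, so y₂ = black.
Among the 7 still-open variables, white fits only y₁ (and all 7 values in {blue, green, grey, purple, teal, white, yellow} must be used), so y₁ = white.
The 2 variables y₇ and y₈ are confined to {grey, purple}, which locks those values in; drop them from y₃, y₅.
The 2 variables y₃ and y₆ are confined to {green, teal}, which locks those values in; drop them from y₄, y₅.
Determined: y₁=white, y₂=black. The other variables each still have more than one consistent value. That makes 2.

2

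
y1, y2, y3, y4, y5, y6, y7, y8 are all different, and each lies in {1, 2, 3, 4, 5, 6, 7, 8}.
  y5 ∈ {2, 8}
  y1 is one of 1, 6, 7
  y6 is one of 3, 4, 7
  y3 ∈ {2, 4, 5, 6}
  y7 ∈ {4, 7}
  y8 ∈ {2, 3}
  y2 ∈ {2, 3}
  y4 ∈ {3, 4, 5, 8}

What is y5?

8

The 8 variables draw from only 8 values {1, 2, 3, 4, 5, 6, 7, 8}, so each is used; only y1 can be 1, hence y1 = 1.
Among the 7 still-open variables, 6 fits only y3 (and all 7 values in {2, 3, 4, 5, 6, 7, 8} must be used), so y3 = 6.
Among the 6 still-open variables, 5 fits only y4 (and all 6 values in {2, 3, 4, 5, 7, 8} must be used), so y4 = 5.
The 5 still-open variables draw from only 5 values {2, 3, 4, 7, 8}, so each is used; only y5 can be 8, hence y5 = 8.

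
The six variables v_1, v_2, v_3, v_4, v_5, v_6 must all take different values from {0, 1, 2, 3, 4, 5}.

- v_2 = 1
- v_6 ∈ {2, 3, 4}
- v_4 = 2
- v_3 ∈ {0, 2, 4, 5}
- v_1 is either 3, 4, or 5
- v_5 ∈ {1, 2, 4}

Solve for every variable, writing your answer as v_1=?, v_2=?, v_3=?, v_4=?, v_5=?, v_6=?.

v_2 must be 1 (only option left). Strike 1 from v_5.
v_4 has just one choice, so v_4 = 2. Eliminate 2 elsewhere: v_3, v_5, v_6.
v_5's domain is down to {4}, so v_5 = 4. Remove 4 from v_1, v_3, v_6.
v_6 has just one choice, so v_6 = 3. Strike 3 from v_1.
v_1's domain is down to {5}, so v_1 = 5. So v_3 can't be 5.
v_3 has just one choice, so v_3 = 0.

v_1=5, v_2=1, v_3=0, v_4=2, v_5=4, v_6=3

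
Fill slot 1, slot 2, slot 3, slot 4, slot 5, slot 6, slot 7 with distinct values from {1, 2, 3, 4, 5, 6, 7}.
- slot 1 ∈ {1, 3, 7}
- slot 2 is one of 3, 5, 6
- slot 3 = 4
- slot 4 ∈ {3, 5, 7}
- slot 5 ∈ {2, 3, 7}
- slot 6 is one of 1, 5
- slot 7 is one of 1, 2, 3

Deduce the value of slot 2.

slot 3 has just one choice, so slot 3 = 4.
Among the 6 still-open variables, 6 fits only slot 2 (and all 6 values in {1, 2, 3, 5, 6, 7} must be used), so slot 2 = 6.

6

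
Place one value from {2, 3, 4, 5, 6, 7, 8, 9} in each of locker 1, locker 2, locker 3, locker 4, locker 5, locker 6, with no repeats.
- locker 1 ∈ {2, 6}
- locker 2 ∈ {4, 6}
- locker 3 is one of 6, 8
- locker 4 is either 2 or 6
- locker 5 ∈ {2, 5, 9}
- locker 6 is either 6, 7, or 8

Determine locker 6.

The 2 variables locker 1 and locker 4 are confined to {2, 6}, which locks those values in; drop them from locker 2, locker 3, locker 5, locker 6.
locker 2's domain is down to {4}, so locker 2 = 4.
locker 3 must be 8 (only option left). Remove 8 from locker 6.
So locker 6 = 7.

7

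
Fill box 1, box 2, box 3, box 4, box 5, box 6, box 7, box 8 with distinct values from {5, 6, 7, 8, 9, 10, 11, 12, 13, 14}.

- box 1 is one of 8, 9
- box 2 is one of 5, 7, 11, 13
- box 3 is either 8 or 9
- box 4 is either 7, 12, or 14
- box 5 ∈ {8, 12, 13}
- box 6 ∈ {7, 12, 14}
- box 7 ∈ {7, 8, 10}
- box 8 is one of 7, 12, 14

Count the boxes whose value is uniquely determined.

box 1 and box 3 share exactly the 2 values {8, 9}; by pigeonhole those values go to them, so strike 8, 9 from box 5, box 7.
The 3 variables box 4, box 6, box 8 are confined to {7, 12, 14}, which locks those values in; drop them from box 2, box 5, box 7.
That leaves box 5 = 13. So box 2 can't be 13.
box 7 must be 10 (only option left).
Determined: box 5=13, box 7=10. The other boxes each still have more than one consistent value. That makes 2.

2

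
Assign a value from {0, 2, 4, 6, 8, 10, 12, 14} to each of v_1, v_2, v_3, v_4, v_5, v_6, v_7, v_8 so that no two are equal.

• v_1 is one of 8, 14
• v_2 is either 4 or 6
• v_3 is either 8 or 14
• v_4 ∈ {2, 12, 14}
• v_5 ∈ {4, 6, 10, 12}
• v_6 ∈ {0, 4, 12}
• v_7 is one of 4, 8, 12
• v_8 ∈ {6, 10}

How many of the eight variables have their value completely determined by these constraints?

The 8 variables draw from only 8 values {0, 2, 4, 6, 8, 10, 12, 14}, so each is used; only v_6 can be 0, hence v_6 = 0.
The 7 still-open variables draw from only 7 values {2, 4, 6, 8, 10, 12, 14}, so each is used; only v_4 can be 2, hence v_4 = 2.
v_1 and v_3 share exactly the 2 values {8, 14}; by pigeonhole those values go to them, so strike 8, 14 from v_7.
Determined: v_4=2, v_6=0. The other variables each still have more than one consistent value. That makes 2.

2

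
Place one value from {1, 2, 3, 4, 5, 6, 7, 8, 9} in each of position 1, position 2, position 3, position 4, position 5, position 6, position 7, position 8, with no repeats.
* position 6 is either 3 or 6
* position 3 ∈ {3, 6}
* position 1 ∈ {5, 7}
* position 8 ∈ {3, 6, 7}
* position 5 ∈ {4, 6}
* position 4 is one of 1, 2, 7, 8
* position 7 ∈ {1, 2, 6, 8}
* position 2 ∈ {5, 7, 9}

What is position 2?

position 3 and position 6 between them cover only {3, 6} — a naked pair. Remove those values from position 5, position 7, position 8.
position 5 must be 4 (only option left).
position 8's domain is down to {7}, so position 8 = 7. Strike 7 from position 1, position 2, position 4.
That leaves position 1 = 5. Strike 5 from position 2.
So position 2 = 9.

9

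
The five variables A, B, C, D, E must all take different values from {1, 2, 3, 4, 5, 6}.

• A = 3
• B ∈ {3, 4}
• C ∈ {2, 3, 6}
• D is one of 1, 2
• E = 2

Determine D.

1

A must be 3 (only option left). Remove 3 from B, C.
B must be 4 (only option left).
E has just one choice, so E = 2. Eliminate 2 elsewhere: C, D.
So D = 1.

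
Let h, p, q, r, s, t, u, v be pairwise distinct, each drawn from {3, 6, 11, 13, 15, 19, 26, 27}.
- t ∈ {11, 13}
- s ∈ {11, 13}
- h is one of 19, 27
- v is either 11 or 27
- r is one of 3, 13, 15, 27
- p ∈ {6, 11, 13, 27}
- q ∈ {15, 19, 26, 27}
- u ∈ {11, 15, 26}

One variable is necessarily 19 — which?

h

The 8 variables draw from only 8 values {3, 6, 11, 13, 15, 19, 26, 27}, so each is used; only r can be 3, hence r = 3.
The 7 still-open variables together cover exactly {6, 11, 13, 15, 19, 26, 27} — 7 values for 7 variables — and 6 appears only in p's list, so p = 6.
s and t between them cover only {11, 13} — a naked pair. Remove those values from u, v.
That leaves v = 27. Strike 27 from h, q.
So 19 goes to h.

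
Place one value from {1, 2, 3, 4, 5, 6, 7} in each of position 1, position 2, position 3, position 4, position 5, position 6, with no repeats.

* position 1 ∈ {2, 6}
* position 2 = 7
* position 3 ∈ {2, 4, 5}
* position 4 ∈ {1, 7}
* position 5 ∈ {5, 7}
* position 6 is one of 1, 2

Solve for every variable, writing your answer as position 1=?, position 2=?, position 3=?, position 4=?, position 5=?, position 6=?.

position 2 must be 7 (only option left). Eliminate 7 elsewhere: position 4, position 5.
position 4 has just one choice, so position 4 = 1. So position 6 can't be 1.
That leaves position 5 = 5. So position 3 can't be 5.
position 6 has just one choice, so position 6 = 2. Eliminate 2 elsewhere: position 1, position 3.
That leaves position 1 = 6.
position 3 has just one choice, so position 3 = 4.

position 1=6, position 2=7, position 3=4, position 4=1, position 5=5, position 6=2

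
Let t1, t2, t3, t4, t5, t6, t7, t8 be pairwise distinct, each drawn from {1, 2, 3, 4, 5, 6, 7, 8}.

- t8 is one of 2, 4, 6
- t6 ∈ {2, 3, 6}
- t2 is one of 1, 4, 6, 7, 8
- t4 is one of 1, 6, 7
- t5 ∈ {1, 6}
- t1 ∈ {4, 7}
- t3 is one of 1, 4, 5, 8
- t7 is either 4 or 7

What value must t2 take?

Among the 8 variables, 3 fits only t6 (and all 8 values in {1, 2, 3, 4, 5, 6, 7, 8} must be used), so t6 = 3.
The 7 still-open variables draw from only 7 values {1, 2, 4, 5, 6, 7, 8}, so each is used; only t8 can be 2, hence t8 = 2.
The 6 still-open variables draw from only 6 values {1, 4, 5, 6, 7, 8}, so each is used; only t3 can be 5, hence t3 = 5.
The 5 still-open variables together cover exactly {1, 4, 6, 7, 8} — 5 values for 5 variables — and 8 appears only in t2's list, so t2 = 8.

8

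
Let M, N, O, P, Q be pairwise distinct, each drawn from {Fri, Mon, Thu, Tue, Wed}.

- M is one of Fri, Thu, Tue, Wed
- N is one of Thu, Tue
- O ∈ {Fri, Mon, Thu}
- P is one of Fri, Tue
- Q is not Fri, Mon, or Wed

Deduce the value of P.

Among the 5 variables, Mon fits only O (and all 5 values in {Fri, Mon, Thu, Tue, Wed} must be used), so O = Mon.
The 4 still-open variables together cover exactly {Fri, Thu, Tue, Wed} — 4 values for 4 variables — and Wed appears only in M's list, so M = Wed.
The 3 still-open variables together cover exactly {Fri, Thu, Tue} — 3 values for 3 variables — and Fri appears only in P's list, so P = Fri.

Fri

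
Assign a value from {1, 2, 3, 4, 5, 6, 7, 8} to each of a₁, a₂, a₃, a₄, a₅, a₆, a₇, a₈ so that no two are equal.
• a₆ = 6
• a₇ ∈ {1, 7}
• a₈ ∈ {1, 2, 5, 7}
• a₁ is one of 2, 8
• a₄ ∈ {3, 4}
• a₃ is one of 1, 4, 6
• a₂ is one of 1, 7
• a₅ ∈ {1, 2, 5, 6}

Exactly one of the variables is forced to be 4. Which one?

a₆ has just one choice, so a₆ = 6. Strike 6 from a₃, a₅.
The 7 still-open variables draw from only 7 values {1, 2, 3, 4, 5, 7, 8}, so each is used; only a₄ can be 3, hence a₄ = 3.
The 6 still-open variables together cover exactly {1, 2, 4, 5, 7, 8} — 6 values for 6 variables — and 4 appears only in a₃'s list, so a₃ = 4.

a₃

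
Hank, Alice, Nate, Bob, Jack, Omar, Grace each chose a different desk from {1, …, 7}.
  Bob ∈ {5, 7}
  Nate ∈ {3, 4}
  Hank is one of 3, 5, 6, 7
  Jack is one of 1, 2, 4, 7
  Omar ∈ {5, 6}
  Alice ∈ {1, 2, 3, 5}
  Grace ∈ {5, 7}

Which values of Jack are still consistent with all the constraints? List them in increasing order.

The 2 variables Bob and Grace are confined to {5, 7}, which locks those values in; drop them from Hank, Alice, Jack, Omar.
Omar's domain is down to {6}, so Omar = 6. Eliminate 6 elsewhere: Hank.
Hank's domain is down to {3}, so Hank = 3. Strike 3 from Alice, Nate.
Nate has just one choice, so Nate = 4. Eliminate 4 elsewhere: Jack.
No further eliminations apply; Jack can still be any of 1, 2.

1, 2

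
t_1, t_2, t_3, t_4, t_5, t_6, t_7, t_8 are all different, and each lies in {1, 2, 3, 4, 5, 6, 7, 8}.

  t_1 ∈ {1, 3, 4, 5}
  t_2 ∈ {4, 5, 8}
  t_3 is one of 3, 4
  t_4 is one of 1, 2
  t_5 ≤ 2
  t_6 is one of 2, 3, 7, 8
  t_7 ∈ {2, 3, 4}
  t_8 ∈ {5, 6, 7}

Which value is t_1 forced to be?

Among the 8 variables, 6 fits only t_8 (and all 8 values in {1, 2, 3, 4, 5, 6, 7, 8} must be used), so t_8 = 6.
Among the 7 still-open variables, 7 fits only t_6 (and all 7 values in {1, 2, 3, 4, 5, 7, 8} must be used), so t_6 = 7.
The 6 still-open variables together cover exactly {1, 2, 3, 4, 5, 8} — 6 values for 6 variables — and 8 appears only in t_2's list, so t_2 = 8.
Among the 5 still-open variables, 5 fits only t_1 (and all 5 values in {1, 2, 3, 4, 5} must be used), so t_1 = 5.

5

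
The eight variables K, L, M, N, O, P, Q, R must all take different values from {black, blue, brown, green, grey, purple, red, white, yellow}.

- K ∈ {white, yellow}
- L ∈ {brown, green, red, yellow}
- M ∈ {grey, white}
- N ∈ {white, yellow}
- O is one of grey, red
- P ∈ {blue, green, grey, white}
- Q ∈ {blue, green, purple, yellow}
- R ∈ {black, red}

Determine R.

black

The 2 variables K and N are confined to {white, yellow}, which locks those values in; drop them from L, M, P, Q.
M must be grey (only option left). Remove grey from O, P.
O's domain is down to {red}, so O = red. Strike red from L, R.
So R = black.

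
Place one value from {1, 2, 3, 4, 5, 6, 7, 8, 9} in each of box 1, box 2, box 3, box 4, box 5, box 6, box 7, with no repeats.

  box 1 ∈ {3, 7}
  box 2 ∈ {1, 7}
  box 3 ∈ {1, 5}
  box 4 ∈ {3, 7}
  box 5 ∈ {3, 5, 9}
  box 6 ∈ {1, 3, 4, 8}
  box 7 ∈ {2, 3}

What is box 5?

9

box 1 and box 4 share exactly the 2 values {3, 7}; by pigeonhole those values go to them, so strike 3, 7 from box 2, box 5, box 6, box 7.
That leaves box 2 = 1. So box 3, box 6 can't be 1.
box 3's domain is down to {5}, so box 3 = 5. Eliminate 5 elsewhere: box 5.
So box 5 = 9.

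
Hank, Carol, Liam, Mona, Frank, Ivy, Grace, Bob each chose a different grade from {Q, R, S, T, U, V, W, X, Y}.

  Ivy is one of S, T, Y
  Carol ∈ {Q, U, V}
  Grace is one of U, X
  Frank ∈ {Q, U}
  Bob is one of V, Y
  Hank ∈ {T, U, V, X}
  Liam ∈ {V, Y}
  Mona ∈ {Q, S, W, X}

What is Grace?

X

The 8 variables draw from only 8 values {Q, S, T, U, V, W, X, Y}, so each is used; only Mona can be W, hence Mona = W.
Among the 7 still-open variables, S fits only Ivy (and all 7 values in {Q, S, T, U, V, X, Y} must be used), so Ivy = S.
The 6 still-open variables draw from only 6 values {Q, T, U, V, X, Y}, so each is used; only Hank can be T, hence Hank = T.
The 5 still-open variables together cover exactly {Q, U, V, X, Y} — 5 values for 5 variables — and X appears only in Grace's list, so Grace = X.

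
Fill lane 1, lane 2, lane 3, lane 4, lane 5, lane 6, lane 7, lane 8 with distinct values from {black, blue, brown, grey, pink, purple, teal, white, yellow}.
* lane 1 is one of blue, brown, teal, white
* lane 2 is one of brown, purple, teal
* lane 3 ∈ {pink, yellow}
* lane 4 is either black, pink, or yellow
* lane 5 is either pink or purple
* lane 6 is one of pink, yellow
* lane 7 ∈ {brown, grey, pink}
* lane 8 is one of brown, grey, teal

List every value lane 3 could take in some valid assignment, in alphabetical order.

pink, yellow

lane 3 and lane 6 share exactly the 2 values {pink, yellow}; by pigeonhole those values go to them, so strike pink, yellow from lane 4, lane 5, lane 7.
lane 4 must be black (only option left).
That leaves lane 5 = purple. Eliminate purple elsewhere: lane 2.
lane 2, lane 7, lane 8 between them cover only {brown, grey, teal} — a naked triple. Remove those values from lane 1.
No further eliminations apply; lane 3 can still be any of pink, yellow.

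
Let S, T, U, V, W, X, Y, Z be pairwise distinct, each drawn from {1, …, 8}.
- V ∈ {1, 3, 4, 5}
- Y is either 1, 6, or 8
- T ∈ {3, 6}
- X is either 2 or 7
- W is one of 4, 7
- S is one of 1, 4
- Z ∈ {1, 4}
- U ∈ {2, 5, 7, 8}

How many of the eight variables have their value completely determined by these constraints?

2

The 2 variables S and Z are confined to {1, 4}, which locks those values in; drop them from V, W, Y.
W must be 7 (only option left). Remove 7 from U, X.
X has just one choice, so X = 2. Remove 2 from U.
Determined: W=7, X=2. The other variables each still have more than one consistent value. That makes 2.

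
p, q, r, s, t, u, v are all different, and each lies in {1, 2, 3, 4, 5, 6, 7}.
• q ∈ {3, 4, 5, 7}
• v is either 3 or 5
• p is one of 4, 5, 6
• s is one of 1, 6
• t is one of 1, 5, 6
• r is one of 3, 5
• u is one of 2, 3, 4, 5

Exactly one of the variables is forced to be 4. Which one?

Among the 7 variables, 2 fits only u (and all 7 values in {1, 2, 3, 4, 5, 6, 7} must be used), so u = 2.
The 6 still-open variables draw from only 6 values {1, 3, 4, 5, 6, 7}, so each is used; only q can be 7, hence q = 7.
The 5 still-open variables draw from only 5 values {1, 3, 4, 5, 6}, so each is used; only p can be 4, hence p = 4.

p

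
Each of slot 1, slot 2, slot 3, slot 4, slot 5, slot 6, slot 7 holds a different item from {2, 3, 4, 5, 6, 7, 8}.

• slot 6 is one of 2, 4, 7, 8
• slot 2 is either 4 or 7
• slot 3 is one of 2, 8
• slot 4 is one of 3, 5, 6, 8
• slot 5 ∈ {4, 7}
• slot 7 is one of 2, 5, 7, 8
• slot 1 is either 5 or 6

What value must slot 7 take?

5

Among the 7 variables, 3 fits only slot 4 (and all 7 values in {2, 3, 4, 5, 6, 7, 8} must be used), so slot 4 = 3.
The 6 still-open variables draw from only 6 values {2, 4, 5, 6, 7, 8}, so each is used; only slot 1 can be 6, hence slot 1 = 6.
Among the 5 still-open variables, 5 fits only slot 7 (and all 5 values in {2, 4, 5, 7, 8} must be used), so slot 7 = 5.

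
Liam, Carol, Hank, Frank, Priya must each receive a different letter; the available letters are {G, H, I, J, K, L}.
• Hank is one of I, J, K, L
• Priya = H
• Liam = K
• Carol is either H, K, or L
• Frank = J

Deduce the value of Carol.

Liam has just one choice, so Liam = K. Remove K from Carol, Hank.
Frank has just one choice, so Frank = J. Strike J from Hank.
Priya must be H (only option left). Eliminate H elsewhere: Carol.
So Carol = L.

L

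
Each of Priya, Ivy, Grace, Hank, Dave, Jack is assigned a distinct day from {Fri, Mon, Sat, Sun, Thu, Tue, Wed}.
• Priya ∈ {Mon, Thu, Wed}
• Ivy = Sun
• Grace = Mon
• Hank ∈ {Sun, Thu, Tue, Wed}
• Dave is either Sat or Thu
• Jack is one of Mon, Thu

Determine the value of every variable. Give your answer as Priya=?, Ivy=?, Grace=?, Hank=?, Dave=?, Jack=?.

Ivy has just one choice, so Ivy = Sun. Strike Sun from Hank.
Grace has just one choice, so Grace = Mon. Remove Mon from Priya, Jack.
Jack must be Thu (only option left). Remove Thu from Priya, Hank, Dave.
Priya must be Wed (only option left). Eliminate Wed elsewhere: Hank.
Hank has just one choice, so Hank = Tue.
Dave's domain is down to {Sat}, so Dave = Sat.

Priya=Wed, Ivy=Sun, Grace=Mon, Hank=Tue, Dave=Sat, Jack=Thu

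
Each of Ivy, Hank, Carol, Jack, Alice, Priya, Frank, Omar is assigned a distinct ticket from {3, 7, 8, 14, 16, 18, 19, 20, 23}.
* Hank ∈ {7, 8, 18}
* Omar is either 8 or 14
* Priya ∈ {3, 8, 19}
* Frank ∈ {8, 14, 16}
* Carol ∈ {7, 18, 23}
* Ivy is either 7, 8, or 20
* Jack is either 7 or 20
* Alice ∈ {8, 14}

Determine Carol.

23

The 2 variables Alice and Omar are confined to {8, 14}, which locks those values in; drop them from Ivy, Hank, Priya, Frank.
Frank's domain is down to {16}, so Frank = 16.
The 2 variables Ivy and Jack are confined to {7, 20}, which locks those values in; drop them from Hank, Carol.
Hank's domain is down to {18}, so Hank = 18. So Carol can't be 18.
So Carol = 23.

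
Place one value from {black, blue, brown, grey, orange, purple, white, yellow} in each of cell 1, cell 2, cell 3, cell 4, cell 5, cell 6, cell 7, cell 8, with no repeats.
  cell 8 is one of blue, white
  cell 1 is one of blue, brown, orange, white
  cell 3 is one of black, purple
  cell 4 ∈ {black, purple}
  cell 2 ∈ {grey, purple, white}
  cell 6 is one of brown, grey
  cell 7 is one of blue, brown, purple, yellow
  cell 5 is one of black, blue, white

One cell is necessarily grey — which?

Among the 8 variables, orange fits only cell 1 (and all 8 values in {black, blue, brown, grey, orange, purple, white, yellow} must be used), so cell 1 = orange.
Among the 7 still-open variables, yellow fits only cell 7 (and all 7 values in {black, blue, brown, grey, purple, white, yellow} must be used), so cell 7 = yellow.
The 6 still-open variables together cover exactly {black, blue, brown, grey, purple, white} — 6 values for 6 variables — and brown appears only in cell 6's list, so cell 6 = brown.
The 5 still-open variables together cover exactly {black, blue, grey, purple, white} — 5 values for 5 variables — and grey appears only in cell 2's list, so cell 2 = grey.

cell 2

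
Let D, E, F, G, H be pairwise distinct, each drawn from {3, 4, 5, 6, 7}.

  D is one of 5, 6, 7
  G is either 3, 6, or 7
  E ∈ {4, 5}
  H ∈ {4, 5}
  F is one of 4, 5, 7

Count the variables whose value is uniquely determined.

Among the 5 variables, 3 fits only G (and all 5 values in {3, 4, 5, 6, 7} must be used), so G = 3.
Among the 4 still-open variables, 6 fits only D (and all 4 values in {4, 5, 6, 7} must be used), so D = 6.
Among the 3 still-open variables, 7 fits only F (and all 3 values in {4, 5, 7} must be used), so F = 7.
Determined: D=6, F=7, G=3. The other variables each still have more than one consistent value. That makes 3.

3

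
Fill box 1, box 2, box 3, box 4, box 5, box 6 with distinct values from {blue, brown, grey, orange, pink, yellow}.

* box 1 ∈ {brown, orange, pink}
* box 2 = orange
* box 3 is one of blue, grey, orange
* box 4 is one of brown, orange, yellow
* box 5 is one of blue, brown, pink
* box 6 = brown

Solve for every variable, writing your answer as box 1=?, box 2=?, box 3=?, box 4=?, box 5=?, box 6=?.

box 2 has just one choice, so box 2 = orange. Eliminate orange elsewhere: box 1, box 3, box 4.
That leaves box 6 = brown. So box 1, box 4, box 5 can't be brown.
box 1 has just one choice, so box 1 = pink. Eliminate pink elsewhere: box 5.
box 4's domain is down to {yellow}, so box 4 = yellow.
box 5 must be blue (only option left). Remove blue from box 3.
That leaves box 3 = grey.

box 1=pink, box 2=orange, box 3=grey, box 4=yellow, box 5=blue, box 6=brown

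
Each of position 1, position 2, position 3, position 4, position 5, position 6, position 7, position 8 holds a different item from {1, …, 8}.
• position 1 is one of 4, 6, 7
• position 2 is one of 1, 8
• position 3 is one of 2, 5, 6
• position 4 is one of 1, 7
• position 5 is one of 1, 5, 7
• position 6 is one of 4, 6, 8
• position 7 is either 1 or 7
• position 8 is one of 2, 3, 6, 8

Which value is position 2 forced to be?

8

Among the 8 variables, 3 fits only position 8 (and all 8 values in {1, 2, 3, 4, 5, 6, 7, 8} must be used), so position 8 = 3.
Among the 7 still-open variables, 2 fits only position 3 (and all 7 values in {1, 2, 4, 5, 6, 7, 8} must be used), so position 3 = 2.
The 6 still-open variables together cover exactly {1, 4, 5, 6, 7, 8} — 6 values for 6 variables — and 5 appears only in position 5's list, so position 5 = 5.
position 4 and position 7 between them cover only {1, 7} — a naked pair. Remove those values from position 1, position 2.
So position 2 = 8.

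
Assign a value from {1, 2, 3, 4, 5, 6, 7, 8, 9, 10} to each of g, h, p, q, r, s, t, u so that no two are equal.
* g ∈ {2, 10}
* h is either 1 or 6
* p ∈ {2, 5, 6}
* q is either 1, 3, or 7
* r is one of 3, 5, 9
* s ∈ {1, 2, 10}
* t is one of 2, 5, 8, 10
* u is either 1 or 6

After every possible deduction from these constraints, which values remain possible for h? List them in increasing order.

The 2 variables h and u are confined to {1, 6}, which locks those values in; drop them from p, q, s.
g and s share exactly the 2 values {2, 10}; by pigeonhole those values go to them, so strike 2, 10 from p, t.
That leaves p = 5. Remove 5 from r, t.
t has just one choice, so t = 8.
No further eliminations apply; h can still be any of 1, 6.

1, 6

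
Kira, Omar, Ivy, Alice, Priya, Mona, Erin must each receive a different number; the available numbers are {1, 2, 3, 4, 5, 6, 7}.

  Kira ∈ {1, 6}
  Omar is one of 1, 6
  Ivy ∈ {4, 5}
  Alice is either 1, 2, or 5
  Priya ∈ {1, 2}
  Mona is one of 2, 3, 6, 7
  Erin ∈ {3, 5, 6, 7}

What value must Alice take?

The 7 variables together cover exactly {1, 2, 3, 4, 5, 6, 7} — 7 values for 7 variables — and 4 appears only in Ivy's list, so Ivy = 4.
Kira and Omar between them cover only {1, 6} — a naked pair. Remove those values from Alice, Priya, Mona, Erin.
Priya's domain is down to {2}, so Priya = 2. So Alice, Mona can't be 2.
So Alice = 5.

5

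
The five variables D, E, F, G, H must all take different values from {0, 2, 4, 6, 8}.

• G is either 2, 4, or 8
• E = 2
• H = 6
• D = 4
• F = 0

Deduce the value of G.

8

D's domain is down to {4}, so D = 4. Strike 4 from G.
That leaves E = 2. Remove 2 from G.
So G = 8.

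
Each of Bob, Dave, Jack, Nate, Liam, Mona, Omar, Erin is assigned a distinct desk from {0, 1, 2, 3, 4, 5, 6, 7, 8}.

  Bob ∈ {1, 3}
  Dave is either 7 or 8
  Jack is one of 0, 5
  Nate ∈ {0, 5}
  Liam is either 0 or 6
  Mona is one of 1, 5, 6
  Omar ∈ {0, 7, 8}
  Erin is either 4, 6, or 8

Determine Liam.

Among the 8 variables, 3 fits only Bob (and all 8 values in {0, 1, 3, 4, 5, 6, 7, 8} must be used), so Bob = 3.
The 7 still-open variables draw from only 7 values {0, 1, 4, 5, 6, 7, 8}, so each is used; only Mona can be 1, hence Mona = 1.
Among the 6 still-open variables, 4 fits only Erin (and all 6 values in {0, 4, 5, 6, 7, 8} must be used), so Erin = 4.
The 5 still-open variables together cover exactly {0, 5, 6, 7, 8} — 5 values for 5 variables — and 6 appears only in Liam's list, so Liam = 6.

6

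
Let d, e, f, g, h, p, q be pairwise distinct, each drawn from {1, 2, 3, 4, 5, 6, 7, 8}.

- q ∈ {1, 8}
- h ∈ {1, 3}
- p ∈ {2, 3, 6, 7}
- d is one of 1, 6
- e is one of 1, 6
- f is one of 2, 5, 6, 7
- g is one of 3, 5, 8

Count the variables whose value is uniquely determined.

3

d and e between them cover only {1, 6} — a naked pair. Remove those values from f, h, p, q.
h must be 3 (only option left). Eliminate 3 elsewhere: g, p.
q must be 8 (only option left). Eliminate 8 elsewhere: g.
g must be 5 (only option left). So f can't be 5.
Determined: g=5, h=3, q=8. The other variables each still have more than one consistent value. That makes 3.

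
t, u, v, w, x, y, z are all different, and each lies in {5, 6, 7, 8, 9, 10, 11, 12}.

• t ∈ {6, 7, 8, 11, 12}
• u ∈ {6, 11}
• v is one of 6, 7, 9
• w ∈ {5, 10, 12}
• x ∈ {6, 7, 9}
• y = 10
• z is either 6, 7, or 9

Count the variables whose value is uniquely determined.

2

y's domain is down to {10}, so y = 10. So w can't be 10.
v, x, z between them cover only {6, 7, 9} — a naked triple. Remove those values from t, u.
That leaves u = 11. Strike 11 from t.
Determined: u=11, y=10. The other variables each still have more than one consistent value. That makes 2.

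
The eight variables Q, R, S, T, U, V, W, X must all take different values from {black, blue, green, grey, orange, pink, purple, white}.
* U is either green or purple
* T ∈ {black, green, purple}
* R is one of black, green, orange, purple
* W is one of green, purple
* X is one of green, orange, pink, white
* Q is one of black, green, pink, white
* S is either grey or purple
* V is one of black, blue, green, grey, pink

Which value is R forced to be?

Among the 8 variables, blue fits only V (and all 8 values in {black, blue, green, grey, orange, pink, purple, white} must be used), so V = blue.
The 7 still-open variables together cover exactly {black, green, grey, orange, pink, purple, white} — 7 values for 7 variables — and grey appears only in S's list, so S = grey.
U and W share exactly the 2 values {green, purple}; by pigeonhole those values go to them, so strike green, purple from Q, R, T, X.
T must be black (only option left). Remove black from Q, R.
So R = orange.

orange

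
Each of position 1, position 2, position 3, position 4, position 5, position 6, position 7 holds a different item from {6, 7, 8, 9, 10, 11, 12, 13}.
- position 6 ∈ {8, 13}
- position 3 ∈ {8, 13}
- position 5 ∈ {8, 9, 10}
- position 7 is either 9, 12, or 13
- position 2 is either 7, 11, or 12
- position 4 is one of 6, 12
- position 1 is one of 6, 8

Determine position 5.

The 2 variables position 3 and position 6 are confined to {8, 13}, which locks those values in; drop them from position 1, position 5, position 7.
That leaves position 1 = 6. Remove 6 from position 4.
position 4's domain is down to {12}, so position 4 = 12. Strike 12 from position 2, position 7.
That leaves position 7 = 9. So position 5 can't be 9.
So position 5 = 10.

10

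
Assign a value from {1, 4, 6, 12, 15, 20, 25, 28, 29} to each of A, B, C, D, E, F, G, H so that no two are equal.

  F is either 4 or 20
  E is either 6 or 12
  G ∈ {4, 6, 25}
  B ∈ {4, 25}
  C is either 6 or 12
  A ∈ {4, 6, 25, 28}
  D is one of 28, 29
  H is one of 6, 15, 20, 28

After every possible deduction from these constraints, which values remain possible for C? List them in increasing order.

6, 12

The 8 variables draw from only 8 values {4, 6, 12, 15, 20, 25, 28, 29}, so each is used; only H can be 15, hence H = 15.
Among the 7 still-open variables, 20 fits only F (and all 7 values in {4, 6, 12, 20, 25, 28, 29} must be used), so F = 20.
The 6 still-open variables draw from only 6 values {4, 6, 12, 25, 28, 29}, so each is used; only D can be 29, hence D = 29.
The 5 still-open variables together cover exactly {4, 6, 12, 25, 28} — 5 values for 5 variables — and 28 appears only in A's list, so A = 28.
C and E between them cover only {6, 12} — a naked pair. Remove those values from G.
No further eliminations apply; C can still be any of 6, 12.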